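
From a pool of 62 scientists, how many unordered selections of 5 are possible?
C(62,5) = 62!/(5!×57!) = 6471002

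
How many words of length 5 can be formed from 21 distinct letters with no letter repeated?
P(21,5) = 21!/(21-5)! = 2441880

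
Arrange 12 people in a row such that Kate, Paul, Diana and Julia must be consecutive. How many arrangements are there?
Treat the 4 as one block: (12-4+1)! × 4! = 362880 × 24 = 8709120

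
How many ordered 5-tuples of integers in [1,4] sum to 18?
Coefficient of x^18 in (x + x² + ... + x^4)^5. By inclusion-exclusion on dice exceeding 4: Σ_j (-1)^j C(5,j)·C(18-1-4j, 4) = C(5,0)·C(17,4) - C(5,1)·C(13,4) + C(5,2)·C(9,4) - C(5,3)·C(5,4) = 1·2380 - 5·715 + 10·126 - 10·5 = 15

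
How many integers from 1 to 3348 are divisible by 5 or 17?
⌊3348/5⌋ + ⌊3348/17⌋ - ⌊3348/85⌋ = 669 + 196 - 39 = 826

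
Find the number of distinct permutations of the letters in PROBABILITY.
11! / (1! × 1! × 1! × 2! × 1! × 2! × 1! × 1! × 1!) = 9979200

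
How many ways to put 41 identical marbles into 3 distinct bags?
C(41+3-1, 3-1) = C(43, 2) = 903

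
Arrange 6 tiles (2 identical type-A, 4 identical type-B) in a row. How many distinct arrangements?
6! / (2! × 4!) = 15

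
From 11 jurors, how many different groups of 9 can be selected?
C(11,9) = 11!/(9!×2!) = 55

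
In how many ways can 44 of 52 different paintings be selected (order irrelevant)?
C(52,44) = 52!/(44!×8!) = 752538150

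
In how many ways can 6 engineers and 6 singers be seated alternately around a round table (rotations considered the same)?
Fix one of the engineers: (6-1)! ways for the remaining engineers, × 6! ways for the singers = 120 × 720 = 86400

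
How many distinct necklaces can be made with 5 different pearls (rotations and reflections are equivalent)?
(5-1)!/2 = 24/2 = 12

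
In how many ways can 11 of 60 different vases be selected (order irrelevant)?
C(60,11) = 60!/(11!×49!) = 342700125300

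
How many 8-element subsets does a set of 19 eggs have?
C(19,8) = 19!/(8!×11!) = 75582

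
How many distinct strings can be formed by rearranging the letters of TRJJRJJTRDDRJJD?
15! / (6! × 2! × 4! × 3!) = 6306300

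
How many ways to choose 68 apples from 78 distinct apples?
C(78,68) = 78!/(68!×10!) = 1258315963905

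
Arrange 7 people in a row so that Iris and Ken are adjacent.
Treat as block: (7-1)! × 2! = 720 × 2 = 1440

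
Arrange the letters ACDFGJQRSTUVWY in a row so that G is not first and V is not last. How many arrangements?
By inclusion-exclusion: 14! - 2×(14-1)! + (14-2)! = 87178291200 - 12454041600 + 479001600 = 75203251200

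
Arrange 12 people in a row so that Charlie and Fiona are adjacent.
Treat as block: (12-1)! × 2! = 39916800 × 2 = 79833600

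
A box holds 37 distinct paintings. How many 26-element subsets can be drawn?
C(37,26) = 37!/(26!×11!) = 854992152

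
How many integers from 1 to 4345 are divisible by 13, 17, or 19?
⌊4345/13⌋+⌊4345/17⌋+⌊4345/19⌋ - ⌊4345/221⌋-⌊4345/247⌋-⌊4345/323⌋ + ⌊4345/4199⌋ = 334+255+228 - 19-17-13 + 1 = 769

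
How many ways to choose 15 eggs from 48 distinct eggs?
C(48,15) = 48!/(15!×33!) = 1093260079344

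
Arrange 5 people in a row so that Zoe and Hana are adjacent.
Treat as block: (5-1)! × 2! = 24 × 2 = 48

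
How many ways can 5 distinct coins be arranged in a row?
5! = 120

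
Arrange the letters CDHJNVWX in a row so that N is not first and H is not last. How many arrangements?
By inclusion-exclusion: 8! - 2×(8-1)! + (8-2)! = 40320 - 10080 + 720 = 30960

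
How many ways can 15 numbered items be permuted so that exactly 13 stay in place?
Choose the 13 fixed points C(15,13) = 105, derange the rest: !2 = Σ_{j=0}^{2} (-1)^j·2!/j! = 2 - 2 + 1 = 1. Product = 105 × 1 = 105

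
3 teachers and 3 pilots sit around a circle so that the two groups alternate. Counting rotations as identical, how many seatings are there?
Fix one of the teachers: (3-1)! ways for the remaining teachers, × 3! ways for the pilots = 2 × 6 = 12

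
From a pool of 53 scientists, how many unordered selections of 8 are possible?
C(53,8) = 53!/(8!×45!) = 886322710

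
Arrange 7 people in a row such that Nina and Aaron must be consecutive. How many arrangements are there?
Treat the 2 as one block: (7-2+1)! × 2! = 720 × 2 = 1440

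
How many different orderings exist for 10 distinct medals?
10! = 3628800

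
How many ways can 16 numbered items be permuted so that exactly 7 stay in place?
Choose the 7 fixed points C(16,7) = 11440, derange the rest: !9 = Σ_{j=0}^{9} (-1)^j·9!/j! = 362880 - 362880 + 181440 - 60480 + 15120 - 3024 + 504 - 72 + 9 - 1 = 133496. Product = 11440 × 133496 = 1527194240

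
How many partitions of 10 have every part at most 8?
Let r_j(i) = number of partitions of i into parts ≤ j, for i = 0..10. r_1(i) = 1 for all i; r_j(i) = r_{j-1}(i) + r_j(i-j). Rows j = 2..8: ≤2: 1 1 2 2 3 3 4 4 5 5 6; ≤3: 1 1 2 3 4 5 7 8 10 12 14; ≤4: 1 1 2 3 5 6 9 11 15 18 23; ≤5: 1 1 2 3 5 7 10 13 18 23 30; ≤6: 1 1 2 3 5 7 11 14 20 26 35; ≤7: 1 1 2 3 5 7 11 15 21 28 38; ≤8: 1 1 2 3 5 7 11 15 22 29 40. r_8(10) = 40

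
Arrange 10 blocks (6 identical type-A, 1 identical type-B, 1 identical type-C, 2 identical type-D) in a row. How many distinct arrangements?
10! / (6! × 1! × 1! × 2!) = 2520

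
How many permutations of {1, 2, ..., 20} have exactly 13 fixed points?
Choose the 13 fixed points C(20,13) = 77520, derange the rest: !7 = Σ_{j=0}^{7} (-1)^j·7!/j! = 5040 - 5040 + 2520 - 840 + 210 - 42 + 7 - 1 = 1854. Product = 77520 × 1854 = 143722080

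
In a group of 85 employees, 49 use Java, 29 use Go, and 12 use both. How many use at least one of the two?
|A∪B| = |A| + |B| - |A∩B| = 49 + 29 - 12 = 66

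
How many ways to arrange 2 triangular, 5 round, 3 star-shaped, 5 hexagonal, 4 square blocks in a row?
19! / (2! × 5! × 3! × 5! × 4!) = 29331862560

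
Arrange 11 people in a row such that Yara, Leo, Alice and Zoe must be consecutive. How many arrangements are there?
Treat the 4 as one block: (11-4+1)! × 4! = 40320 × 24 = 967680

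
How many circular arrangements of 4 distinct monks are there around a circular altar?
Circular: fix one position, arrange the rest. (4-1)! = 6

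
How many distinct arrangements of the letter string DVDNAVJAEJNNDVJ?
15! / (2! × 3! × 3! × 1! × 3! × 3!) = 504504000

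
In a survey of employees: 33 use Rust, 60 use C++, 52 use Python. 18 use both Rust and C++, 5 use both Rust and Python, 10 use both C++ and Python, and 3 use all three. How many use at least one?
|A∪B∪C| = 33+60+52-18-5-10+3 = 115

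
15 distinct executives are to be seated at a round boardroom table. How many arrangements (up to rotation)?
Circular: fix one position, arrange the rest. (15-1)! = 87178291200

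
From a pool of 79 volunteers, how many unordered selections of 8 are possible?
C(79,8) = 79!/(8!×71!) = 26088783435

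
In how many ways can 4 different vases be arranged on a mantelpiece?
4! = 24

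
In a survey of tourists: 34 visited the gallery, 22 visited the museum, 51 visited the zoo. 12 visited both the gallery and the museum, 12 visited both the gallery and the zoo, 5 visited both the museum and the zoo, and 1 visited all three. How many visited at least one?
|A∪B∪C| = 34+22+51-12-12-5+1 = 79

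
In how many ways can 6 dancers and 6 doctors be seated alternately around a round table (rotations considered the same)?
Fix one of the dancers: (6-1)! ways for the remaining dancers, × 6! ways for the doctors = 120 × 720 = 86400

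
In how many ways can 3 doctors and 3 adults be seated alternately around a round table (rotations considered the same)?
Fix one of the doctors: (3-1)! ways for the remaining doctors, × 3! ways for the adults = 2 × 6 = 12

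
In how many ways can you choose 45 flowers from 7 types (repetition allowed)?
C(45+7-1, 7-1) = C(51, 6) = 18009460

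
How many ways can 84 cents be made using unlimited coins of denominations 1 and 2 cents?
Coefficient of x^84 in 1/(1-x^1) · 1/(1-x^2). Use j coins of 2 for j = 0..⌊84/2⌋ = 42, the rest in 1s: 42 + 1 = 43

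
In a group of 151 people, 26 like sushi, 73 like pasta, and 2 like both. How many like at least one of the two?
|A∪B| = |A| + |B| - |A∩B| = 26 + 73 - 2 = 97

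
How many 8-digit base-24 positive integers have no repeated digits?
First digit: 23 choices (nonzero). Then descending: 23 × 23 × 22 × 21 × 20 × 19 × 18 × 17 = 28418599440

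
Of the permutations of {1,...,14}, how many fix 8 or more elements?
Exactly j fixed points: C(14,j)·!(14-j); sum over j ≥ 8 (derangement numbers via !m = (m-1)·(!(m-1) + !(m-2)): !0..!6 = 1, 0, 1, 2, 9, 44, 265). Σ_{j=8}^{14} C(14,j)·!(14-j) = C(14,8)·!6 + C(14,9)·!5 + C(14,10)·!4 + C(14,11)·!3 + C(14,12)·!2 + C(14,13)·!1 + C(14,14)·!0 = 3003·265 + 2002·44 + 1001·9 + 364·2 + 91·1 + 14·0 + 1·1 = 893712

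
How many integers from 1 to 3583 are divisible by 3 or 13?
⌊3583/3⌋ + ⌊3583/13⌋ - ⌊3583/39⌋ = 1194 + 275 - 91 = 1378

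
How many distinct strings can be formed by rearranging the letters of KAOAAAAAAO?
10! / (7! × 1! × 2!) = 360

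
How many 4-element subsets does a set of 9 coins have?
C(9,4) = 9!/(4!×5!) = 126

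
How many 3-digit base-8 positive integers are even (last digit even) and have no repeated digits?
Last∈{0,2,4,6}. Last=0: 42. Last nonzero: 3×6×P(6,1) = 108. Total = 150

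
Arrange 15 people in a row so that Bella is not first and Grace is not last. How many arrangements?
By inclusion-exclusion: 15! - 2×(15-1)! + (15-2)! = 1307674368000 - 174356582400 + 6227020800 = 1139544806400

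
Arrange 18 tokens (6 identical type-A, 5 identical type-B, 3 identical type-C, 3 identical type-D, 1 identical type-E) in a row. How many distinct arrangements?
18! / (6! × 5! × 3! × 3! × 1!) = 2058376320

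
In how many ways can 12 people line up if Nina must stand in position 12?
Fix one position: (12-1)! = 39916800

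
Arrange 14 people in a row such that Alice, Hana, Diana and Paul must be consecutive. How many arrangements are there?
Treat the 4 as one block: (14-4+1)! × 4! = 39916800 × 24 = 958003200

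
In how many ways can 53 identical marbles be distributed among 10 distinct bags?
C(53+10-1, 10-1) = C(62, 9) = 20286591270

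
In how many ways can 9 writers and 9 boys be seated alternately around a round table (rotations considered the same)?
Fix one of the writers: (9-1)! ways for the remaining writers, × 9! ways for the boys = 40320 × 362880 = 14631321600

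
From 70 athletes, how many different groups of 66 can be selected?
C(70,66) = 70!/(66!×4!) = 916895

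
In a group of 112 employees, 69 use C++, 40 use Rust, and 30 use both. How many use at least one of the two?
|A∪B| = |A| + |B| - |A∩B| = 69 + 40 - 30 = 79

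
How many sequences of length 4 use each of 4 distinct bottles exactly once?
4! = 24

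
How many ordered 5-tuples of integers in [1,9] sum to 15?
Coefficient of x^15 in (x + x² + ... + x^9)^5. By inclusion-exclusion on dice exceeding 9: Σ_j (-1)^j C(5,j)·C(15-1-9j, 4) = C(5,0)·C(14,4) - C(5,1)·C(5,4) = 1·1001 - 5·5 = 976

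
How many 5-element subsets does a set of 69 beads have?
C(69,5) = 69!/(5!×64!) = 11238513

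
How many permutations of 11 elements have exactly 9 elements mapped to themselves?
Choose the 9 fixed points C(11,9) = 55, derange the rest: !2 = Σ_{j=0}^{2} (-1)^j·2!/j! = 2 - 2 + 1 = 1. Product = 55 × 1 = 55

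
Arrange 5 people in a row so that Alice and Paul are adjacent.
Treat as block: (5-1)! × 2! = 24 × 2 = 48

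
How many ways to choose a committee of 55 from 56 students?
C(56,55) = 56!/(55!×1!) = 56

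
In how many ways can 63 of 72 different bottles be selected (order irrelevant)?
C(72,63) = 72!/(63!×9!) = 85113005120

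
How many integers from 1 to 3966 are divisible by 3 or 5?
⌊3966/3⌋ + ⌊3966/5⌋ - ⌊3966/15⌋ = 1322 + 793 - 264 = 1851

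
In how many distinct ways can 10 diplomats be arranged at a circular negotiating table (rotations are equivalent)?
Circular: fix one position, arrange the rest. (10-1)! = 362880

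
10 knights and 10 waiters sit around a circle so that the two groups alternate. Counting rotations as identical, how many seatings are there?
Fix one of the knights: (10-1)! ways for the remaining knights, × 10! ways for the waiters = 362880 × 3628800 = 1316818944000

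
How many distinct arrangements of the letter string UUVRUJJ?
7! / (2! × 1! × 1! × 3!) = 420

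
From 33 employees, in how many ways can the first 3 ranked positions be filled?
P(33,3) = 33!/(33-3)! = 32736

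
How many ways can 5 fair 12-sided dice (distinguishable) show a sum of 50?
Coefficient of x^50 in (x + x² + ... + x^12)^5. By inclusion-exclusion on dice exceeding 12: Σ_j (-1)^j C(5,j)·C(50-1-12j, 4) = C(5,0)·C(49,4) - C(5,1)·C(37,4) + C(5,2)·C(25,4) - C(5,3)·C(13,4) = 1·211876 - 5·66045 + 10·12650 - 10·715 = 1001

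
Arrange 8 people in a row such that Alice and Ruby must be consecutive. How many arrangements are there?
Treat the 2 as one block: (8-2+1)! × 2! = 5040 × 2 = 10080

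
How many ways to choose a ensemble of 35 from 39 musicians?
C(39,35) = 39!/(35!×4!) = 82251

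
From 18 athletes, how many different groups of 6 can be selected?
C(18,6) = 18!/(6!×12!) = 18564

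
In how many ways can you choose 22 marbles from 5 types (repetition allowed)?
C(22+5-1, 5-1) = C(26, 4) = 14950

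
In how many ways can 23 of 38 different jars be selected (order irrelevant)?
C(38,23) = 38!/(23!×15!) = 15471286560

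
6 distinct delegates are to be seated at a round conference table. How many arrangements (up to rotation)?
Circular: fix one position, arrange the rest. (6-1)! = 120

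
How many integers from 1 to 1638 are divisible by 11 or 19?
⌊1638/11⌋ + ⌊1638/19⌋ - ⌊1638/209⌋ = 148 + 86 - 7 = 227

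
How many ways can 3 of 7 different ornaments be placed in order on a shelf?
P(7,3) = 7!/(7-3)! = 210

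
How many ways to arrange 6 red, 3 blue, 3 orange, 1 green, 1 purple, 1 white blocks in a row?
15! / (6! × 3! × 3! × 1! × 1! × 1!) = 50450400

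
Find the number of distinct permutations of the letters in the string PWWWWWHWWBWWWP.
14! / (10! × 1! × 1! × 2!) = 12012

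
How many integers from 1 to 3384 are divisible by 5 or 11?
⌊3384/5⌋ + ⌊3384/11⌋ - ⌊3384/55⌋ = 676 + 307 - 61 = 922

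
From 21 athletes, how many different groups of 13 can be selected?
C(21,13) = 21!/(13!×8!) = 203490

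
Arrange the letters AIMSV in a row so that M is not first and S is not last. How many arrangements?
By inclusion-exclusion: 5! - 2×(5-1)! + (5-2)! = 120 - 48 + 6 = 78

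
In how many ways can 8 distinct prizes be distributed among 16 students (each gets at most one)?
P(16,8) = 16!/(16-8)! = 518918400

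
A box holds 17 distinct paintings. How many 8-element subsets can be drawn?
C(17,8) = 17!/(8!×9!) = 24310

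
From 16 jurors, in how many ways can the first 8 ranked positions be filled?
P(16,8) = 16!/(16-8)! = 518918400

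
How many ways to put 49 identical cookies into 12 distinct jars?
C(49+12-1, 12-1) = C(60, 11) = 342700125300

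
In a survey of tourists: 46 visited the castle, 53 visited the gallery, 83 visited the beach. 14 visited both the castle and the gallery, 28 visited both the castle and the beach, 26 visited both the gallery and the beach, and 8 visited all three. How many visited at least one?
|A∪B∪C| = 46+53+83-14-28-26+8 = 122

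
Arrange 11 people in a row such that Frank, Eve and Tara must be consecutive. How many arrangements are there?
Treat the 3 as one block: (11-3+1)! × 3! = 362880 × 6 = 2177280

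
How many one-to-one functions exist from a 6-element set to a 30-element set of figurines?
P(30,6) = 30!/(30-6)! = 427518000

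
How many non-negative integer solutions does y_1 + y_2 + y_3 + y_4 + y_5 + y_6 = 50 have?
C(50+6-1, 6-1) = C(55, 5) = 3478761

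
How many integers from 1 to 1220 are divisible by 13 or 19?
⌊1220/13⌋ + ⌊1220/19⌋ - ⌊1220/247⌋ = 93 + 64 - 4 = 153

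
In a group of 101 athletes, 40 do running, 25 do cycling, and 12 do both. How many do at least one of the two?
|A∪B| = |A| + |B| - |A∩B| = 40 + 25 - 12 = 53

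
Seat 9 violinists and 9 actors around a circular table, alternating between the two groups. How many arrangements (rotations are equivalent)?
Fix one of the violinists: (9-1)! ways for the remaining violinists, × 9! ways for the actors = 40320 × 362880 = 14631321600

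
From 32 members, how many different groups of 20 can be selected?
C(32,20) = 32!/(20!×12!) = 225792840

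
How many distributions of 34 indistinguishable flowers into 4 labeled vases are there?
C(34+4-1, 4-1) = C(37, 3) = 7770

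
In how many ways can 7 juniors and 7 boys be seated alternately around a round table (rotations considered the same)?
Fix one of the juniors: (7-1)! ways for the remaining juniors, × 7! ways for the boys = 720 × 5040 = 3628800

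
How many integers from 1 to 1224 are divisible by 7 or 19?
⌊1224/7⌋ + ⌊1224/19⌋ - ⌊1224/133⌋ = 174 + 64 - 9 = 229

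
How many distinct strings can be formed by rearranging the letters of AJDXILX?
7! / (1! × 1! × 2! × 1! × 1! × 1!) = 2520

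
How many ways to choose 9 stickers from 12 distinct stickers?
C(12,9) = 12!/(9!×3!) = 220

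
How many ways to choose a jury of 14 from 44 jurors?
C(44,14) = 44!/(14!×30!) = 114955808528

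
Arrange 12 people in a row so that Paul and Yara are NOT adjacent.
Total - adjacent = 12! - (12-1)!×2 = 479001600 - 79833600 = 399168000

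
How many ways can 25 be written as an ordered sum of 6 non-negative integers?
C(25+6-1, 6-1) = C(30, 5) = 142506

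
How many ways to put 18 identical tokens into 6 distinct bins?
C(18+6-1, 6-1) = C(23, 5) = 33649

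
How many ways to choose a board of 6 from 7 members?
C(7,6) = 7!/(6!×1!) = 7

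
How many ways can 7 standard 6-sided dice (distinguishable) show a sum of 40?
Coefficient of x^40 in (x + x² + ... + x^6)^7. By inclusion-exclusion on dice exceeding 6: Σ_j (-1)^j C(7,j)·C(40-1-6j, 6) = C(7,0)·C(39,6) - C(7,1)·C(33,6) + C(7,2)·C(27,6) - C(7,3)·C(21,6) + C(7,4)·C(15,6) - C(7,5)·C(9,6) = 1·3262623 - 7·1107568 + 21·296010 - 35·54264 + 35·5005 - 21·84 = 28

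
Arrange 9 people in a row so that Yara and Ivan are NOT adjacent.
Total - adjacent = 9! - (9-1)!×2 = 362880 - 80640 = 282240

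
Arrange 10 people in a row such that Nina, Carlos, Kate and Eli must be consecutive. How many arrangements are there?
Treat the 4 as one block: (10-4+1)! × 4! = 5040 × 24 = 120960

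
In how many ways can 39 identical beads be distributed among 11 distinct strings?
C(39+11-1, 11-1) = C(49, 10) = 8217822536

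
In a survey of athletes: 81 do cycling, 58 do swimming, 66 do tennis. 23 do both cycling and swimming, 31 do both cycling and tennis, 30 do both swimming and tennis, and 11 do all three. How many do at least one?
|A∪B∪C| = 81+58+66-23-31-30+11 = 132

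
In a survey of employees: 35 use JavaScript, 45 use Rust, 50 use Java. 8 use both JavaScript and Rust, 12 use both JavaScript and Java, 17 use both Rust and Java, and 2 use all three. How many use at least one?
|A∪B∪C| = 35+45+50-8-12-17+2 = 95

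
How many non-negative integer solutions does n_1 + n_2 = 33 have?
C(33+2-1, 2-1) = C(34, 1) = 34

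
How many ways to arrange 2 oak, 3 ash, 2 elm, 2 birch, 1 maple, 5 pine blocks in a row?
15! / (2! × 3! × 2! × 2! × 1! × 5!) = 227026800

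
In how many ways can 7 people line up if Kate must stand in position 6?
Fix one position: (7-1)! = 720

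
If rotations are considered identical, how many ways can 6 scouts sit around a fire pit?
Circular: fix one position, arrange the rest. (6-1)! = 120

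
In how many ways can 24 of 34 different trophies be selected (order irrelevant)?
C(34,24) = 34!/(24!×10!) = 131128140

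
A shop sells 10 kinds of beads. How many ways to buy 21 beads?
C(21+10-1, 10-1) = C(30, 9) = 14307150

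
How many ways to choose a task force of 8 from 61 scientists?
C(61,8) = 61!/(8!×53!) = 2944827765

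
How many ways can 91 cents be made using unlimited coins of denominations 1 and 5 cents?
Coefficient of x^91 in 1/(1-x^1) · 1/(1-x^5). Use j coins of 5 for j = 0..⌊91/5⌋ = 18, the rest in 1s: 18 + 1 = 19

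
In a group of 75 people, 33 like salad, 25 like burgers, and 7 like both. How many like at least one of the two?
|A∪B| = |A| + |B| - |A∩B| = 33 + 25 - 7 = 51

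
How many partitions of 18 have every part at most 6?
Let r_j(i) = number of partitions of i into parts ≤ j, for i = 0..18. r_1(i) = 1 for all i; r_j(i) = r_{j-1}(i) + r_j(i-j). Rows j = 2..6: ≤2: 1 1 2 2 3 3 4 4 5 5 6 6 7 7 8 8 9 9 10; ≤3: 1 1 2 3 4 5 7 8 10 12 14 16 19 21 24 27 30 33 37; ≤4: 1 1 2 3 5 6 9 11 15 18 23 27 34 39 47 54 64 72 84; ≤5: 1 1 2 3 5 7 10 13 18 23 30 37 47 57 70 84 101 119 141; ≤6: 1 1 2 3 5 7 11 14 20 26 35 44 58 71 90 110 136 163 199. r_6(18) = 199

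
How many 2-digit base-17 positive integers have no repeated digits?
First digit: 16 choices (nonzero). Then descending: 16 × 16 = 256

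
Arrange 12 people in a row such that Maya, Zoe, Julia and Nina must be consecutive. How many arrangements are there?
Treat the 4 as one block: (12-4+1)! × 4! = 362880 × 24 = 8709120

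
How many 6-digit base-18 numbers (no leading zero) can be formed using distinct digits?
First digit: 17 choices (nonzero). Then descending: 17 × 17 × 16 × 15 × 14 × 13 = 12623520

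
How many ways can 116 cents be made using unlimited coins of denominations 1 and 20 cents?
Coefficient of x^116 in 1/(1-x^1) · 1/(1-x^20). Use j coins of 20 for j = 0..⌊116/20⌋ = 5, the rest in 1s: 5 + 1 = 6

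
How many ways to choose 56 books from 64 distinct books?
C(64,56) = 64!/(56!×8!) = 4426165368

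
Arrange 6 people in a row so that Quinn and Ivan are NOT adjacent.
Total - adjacent = 6! - (6-1)!×2 = 720 - 240 = 480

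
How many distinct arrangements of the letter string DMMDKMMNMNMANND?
15! / (1! × 6! × 1! × 3! × 4!) = 12612600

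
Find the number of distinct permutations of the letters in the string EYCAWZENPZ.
10! / (1! × 1! × 1! × 1! × 1! × 2! × 1! × 2!) = 907200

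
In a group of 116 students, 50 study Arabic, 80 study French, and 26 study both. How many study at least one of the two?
|A∪B| = |A| + |B| - |A∩B| = 50 + 80 - 26 = 104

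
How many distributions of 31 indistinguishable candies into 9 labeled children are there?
C(31+9-1, 9-1) = C(39, 8) = 61523748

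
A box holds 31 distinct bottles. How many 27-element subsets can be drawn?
C(31,27) = 31!/(27!×4!) = 31465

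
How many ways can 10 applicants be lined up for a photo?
10! = 3628800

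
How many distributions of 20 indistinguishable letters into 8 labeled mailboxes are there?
C(20+8-1, 8-1) = C(27, 7) = 888030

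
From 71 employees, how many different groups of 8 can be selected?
C(71,8) = 71!/(8!×63!) = 10639125640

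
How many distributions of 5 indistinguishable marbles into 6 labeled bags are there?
C(5+6-1, 6-1) = C(10, 5) = 252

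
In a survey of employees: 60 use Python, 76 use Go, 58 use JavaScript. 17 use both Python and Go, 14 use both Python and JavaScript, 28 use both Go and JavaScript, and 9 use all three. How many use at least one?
|A∪B∪C| = 60+76+58-17-14-28+9 = 144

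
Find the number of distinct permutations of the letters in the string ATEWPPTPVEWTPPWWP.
17! / (4! × 2! × 1! × 6! × 1! × 3!) = 1715313600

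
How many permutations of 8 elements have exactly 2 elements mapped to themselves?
Choose the 2 fixed points C(8,2) = 28, derange the rest: !6 = Σ_{j=0}^{6} (-1)^j·6!/j! = 720 - 720 + 360 - 120 + 30 - 6 + 1 = 265. Product = 28 × 265 = 7420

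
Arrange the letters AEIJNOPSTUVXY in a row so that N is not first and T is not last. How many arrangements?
By inclusion-exclusion: 13! - 2×(13-1)! + (13-2)! = 6227020800 - 958003200 + 39916800 = 5308934400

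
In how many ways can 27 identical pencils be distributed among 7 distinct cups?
C(27+7-1, 7-1) = C(33, 6) = 1107568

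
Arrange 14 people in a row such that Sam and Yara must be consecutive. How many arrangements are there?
Treat the 2 as one block: (14-2+1)! × 2! = 6227020800 × 2 = 12454041600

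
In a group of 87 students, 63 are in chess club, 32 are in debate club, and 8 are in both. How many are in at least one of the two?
|A∪B| = |A| + |B| - |A∩B| = 63 + 32 - 8 = 87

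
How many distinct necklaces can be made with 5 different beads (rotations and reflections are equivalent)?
(5-1)!/2 = 24/2 = 12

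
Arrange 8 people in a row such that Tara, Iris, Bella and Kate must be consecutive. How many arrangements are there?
Treat the 4 as one block: (8-4+1)! × 4! = 120 × 24 = 2880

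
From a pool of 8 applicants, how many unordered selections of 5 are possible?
C(8,5) = 8!/(5!×3!) = 56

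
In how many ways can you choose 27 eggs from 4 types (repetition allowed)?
C(27+4-1, 4-1) = C(30, 3) = 4060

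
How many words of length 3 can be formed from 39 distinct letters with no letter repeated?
P(39,3) = 39!/(39-3)! = 54834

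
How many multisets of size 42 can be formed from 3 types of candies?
C(42+3-1, 3-1) = C(44, 2) = 946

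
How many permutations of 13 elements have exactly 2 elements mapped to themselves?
Choose the 2 fixed points C(13,2) = 78, derange the rest: !11 = Σ_{j=0}^{11} (-1)^j·11!/j! = 39916800 - 39916800 + 19958400 - 6652800 + 1663200 - 332640 + 55440 - 7920 + 990 - 110 + 11 - 1 = 14684570. Product = 78 × 14684570 = 1145396460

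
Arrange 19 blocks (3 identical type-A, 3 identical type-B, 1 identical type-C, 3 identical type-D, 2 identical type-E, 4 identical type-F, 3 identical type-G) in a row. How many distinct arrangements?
19! / (3! × 3! × 1! × 3! × 2! × 4! × 3!) = 1955457504000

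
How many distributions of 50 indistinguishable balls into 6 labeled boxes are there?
C(50+6-1, 6-1) = C(55, 5) = 3478761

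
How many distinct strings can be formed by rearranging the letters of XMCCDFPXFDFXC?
13! / (1! × 3! × 2! × 3! × 1! × 3!) = 14414400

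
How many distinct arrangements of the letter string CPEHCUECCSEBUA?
14! / (1! × 1! × 1! × 1! × 1! × 4! × 2! × 3!) = 302702400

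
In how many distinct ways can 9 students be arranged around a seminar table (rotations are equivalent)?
Circular: fix one position, arrange the rest. (9-1)! = 40320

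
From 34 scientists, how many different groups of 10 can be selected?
C(34,10) = 34!/(10!×24!) = 131128140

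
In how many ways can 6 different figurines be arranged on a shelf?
6! = 720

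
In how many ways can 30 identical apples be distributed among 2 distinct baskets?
C(30+2-1, 2-1) = C(31, 1) = 31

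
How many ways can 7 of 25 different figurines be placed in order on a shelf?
P(25,7) = 25!/(25-7)! = 2422728000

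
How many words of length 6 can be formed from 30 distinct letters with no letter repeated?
P(30,6) = 30!/(30-6)! = 427518000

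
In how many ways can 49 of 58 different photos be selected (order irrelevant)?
C(58,49) = 58!/(49!×9!) = 10648873950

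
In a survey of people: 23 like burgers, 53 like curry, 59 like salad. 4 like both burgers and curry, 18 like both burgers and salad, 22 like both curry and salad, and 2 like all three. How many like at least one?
|A∪B∪C| = 23+53+59-4-18-22+2 = 93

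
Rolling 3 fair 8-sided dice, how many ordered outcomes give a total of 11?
Coefficient of x^11 in (x + x² + ... + x^8)^3. By inclusion-exclusion on dice exceeding 8: Σ_j (-1)^j C(3,j)·C(11-1-8j, 2) = C(3,0)·C(10,2) - C(3,1)·C(2,2) = 1·45 - 3·1 = 42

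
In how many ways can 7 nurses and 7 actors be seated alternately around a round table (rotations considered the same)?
Fix one of the nurses: (7-1)! ways for the remaining nurses, × 7! ways for the actors = 720 × 5040 = 3628800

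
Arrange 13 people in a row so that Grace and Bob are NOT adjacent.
Total - adjacent = 13! - (13-1)!×2 = 6227020800 - 958003200 = 5269017600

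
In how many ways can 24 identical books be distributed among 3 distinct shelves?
C(24+3-1, 3-1) = C(26, 2) = 325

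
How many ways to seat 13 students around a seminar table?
Circular: fix one position, arrange the rest. (13-1)! = 479001600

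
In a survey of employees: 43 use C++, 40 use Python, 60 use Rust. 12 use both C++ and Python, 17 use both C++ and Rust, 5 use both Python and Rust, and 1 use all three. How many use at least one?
|A∪B∪C| = 43+40+60-12-17-5+1 = 110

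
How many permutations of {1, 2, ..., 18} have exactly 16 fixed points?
Choose the 16 fixed points C(18,16) = 153, derange the rest: !2 = Σ_{j=0}^{2} (-1)^j·2!/j! = 2 - 2 + 1 = 1. Product = 153 × 1 = 153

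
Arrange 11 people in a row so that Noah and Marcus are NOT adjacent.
Total - adjacent = 11! - (11-1)!×2 = 39916800 - 7257600 = 32659200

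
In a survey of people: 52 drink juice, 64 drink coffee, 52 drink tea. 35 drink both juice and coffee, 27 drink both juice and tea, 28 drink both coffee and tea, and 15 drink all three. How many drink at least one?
|A∪B∪C| = 52+64+52-35-27-28+15 = 93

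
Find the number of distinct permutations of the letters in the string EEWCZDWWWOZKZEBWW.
17! / (1! × 3! × 1! × 3! × 1! × 1! × 1! × 6!) = 13722508800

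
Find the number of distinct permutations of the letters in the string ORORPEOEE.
9! / (2! × 3! × 3! × 1!) = 5040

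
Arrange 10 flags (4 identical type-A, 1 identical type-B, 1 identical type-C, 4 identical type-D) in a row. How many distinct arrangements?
10! / (4! × 1! × 1! × 4!) = 6300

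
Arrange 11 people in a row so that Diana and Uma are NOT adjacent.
Total - adjacent = 11! - (11-1)!×2 = 39916800 - 7257600 = 32659200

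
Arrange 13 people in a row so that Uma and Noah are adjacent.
Treat as block: (13-1)! × 2! = 479001600 × 2 = 958003200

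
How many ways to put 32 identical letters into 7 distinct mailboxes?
C(32+7-1, 7-1) = C(38, 6) = 2760681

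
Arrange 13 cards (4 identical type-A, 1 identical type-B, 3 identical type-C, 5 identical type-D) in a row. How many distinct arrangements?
13! / (4! × 1! × 3! × 5!) = 360360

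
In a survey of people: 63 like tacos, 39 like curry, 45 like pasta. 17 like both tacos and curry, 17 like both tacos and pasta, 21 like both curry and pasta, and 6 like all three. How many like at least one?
|A∪B∪C| = 63+39+45-17-17-21+6 = 98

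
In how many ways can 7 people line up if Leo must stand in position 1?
Fix one position: (7-1)! = 720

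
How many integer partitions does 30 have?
Pentagonal recurrence p(n) = p(n-1) + p(n-2) - p(n-5) - p(n-7) + p(n-12) + p(n-15) - ... gives p(0..29) = 1, 1, 2, 3, 5, 7, 11, 15, 22, 30, 42, 56, 77, 101, 135, 176, 231, 297, 385, 490, 627, 792, 1002, 1255, 1575, 1958, 2436, 3010, 3718, 4565. p(30) = p(29) + p(28) - p(25) - p(23) + p(18) + p(15) - p(8) - p(4) = 4565 + 3718 - 1958 - 1255 + 385 + 176 - 22 - 5 = 5604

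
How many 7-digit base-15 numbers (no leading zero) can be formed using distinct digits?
First digit: 14 choices (nonzero). Then descending: 14 × 14 × 13 × 12 × 11 × 10 × 9 = 30270240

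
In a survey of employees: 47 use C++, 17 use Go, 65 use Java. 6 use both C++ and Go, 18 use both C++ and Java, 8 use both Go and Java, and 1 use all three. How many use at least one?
|A∪B∪C| = 47+17+65-6-18-8+1 = 98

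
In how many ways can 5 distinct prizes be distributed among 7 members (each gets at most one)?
P(7,5) = 7!/(7-5)! = 2520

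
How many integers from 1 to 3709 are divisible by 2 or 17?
⌊3709/2⌋ + ⌊3709/17⌋ - ⌊3709/34⌋ = 1854 + 218 - 109 = 1963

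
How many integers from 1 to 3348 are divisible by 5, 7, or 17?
⌊3348/5⌋+⌊3348/7⌋+⌊3348/17⌋ - ⌊3348/35⌋-⌊3348/85⌋-⌊3348/119⌋ + ⌊3348/595⌋ = 669+478+196 - 95-39-28 + 5 = 1186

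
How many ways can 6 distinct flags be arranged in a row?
6! = 720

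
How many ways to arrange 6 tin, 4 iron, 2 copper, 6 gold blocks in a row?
18! / (6! × 4! × 2! × 6!) = 257297040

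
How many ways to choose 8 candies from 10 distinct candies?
C(10,8) = 10!/(8!×2!) = 45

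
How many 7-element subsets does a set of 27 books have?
C(27,7) = 27!/(7!×20!) = 888030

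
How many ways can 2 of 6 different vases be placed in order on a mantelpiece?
P(6,2) = 6!/(6-2)! = 30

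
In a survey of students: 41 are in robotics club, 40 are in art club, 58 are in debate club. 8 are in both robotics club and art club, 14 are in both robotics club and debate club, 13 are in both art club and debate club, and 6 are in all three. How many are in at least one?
|A∪B∪C| = 41+40+58-8-14-13+6 = 110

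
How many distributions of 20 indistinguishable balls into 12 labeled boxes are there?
C(20+12-1, 12-1) = C(31, 11) = 84672315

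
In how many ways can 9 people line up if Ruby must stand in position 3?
Fix one position: (9-1)! = 40320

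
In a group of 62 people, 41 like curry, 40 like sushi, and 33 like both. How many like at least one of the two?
|A∪B| = |A| + |B| - |A∩B| = 41 + 40 - 33 = 48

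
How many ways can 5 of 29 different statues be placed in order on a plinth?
P(29,5) = 29!/(29-5)! = 14250600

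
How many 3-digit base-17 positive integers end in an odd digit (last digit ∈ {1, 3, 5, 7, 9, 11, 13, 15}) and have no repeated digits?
Last∈{1,3,5,7,9,11,13,15}. Last=0: 0. Last nonzero: 8×15×P(15,1) = 1800. Total = 1800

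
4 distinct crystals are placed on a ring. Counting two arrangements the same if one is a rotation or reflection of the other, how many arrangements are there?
(4-1)!/2 = 6/2 = 3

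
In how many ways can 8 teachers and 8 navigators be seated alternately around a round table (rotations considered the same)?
Fix one of the teachers: (8-1)! ways for the remaining teachers, × 8! ways for the navigators = 5040 × 40320 = 203212800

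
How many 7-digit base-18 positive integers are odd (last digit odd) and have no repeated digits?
Last∈{1,3,5,7,9,11,13,15,17}. Last=0: 0. Last nonzero: 9×16×P(16,5) = 75479040. Total = 75479040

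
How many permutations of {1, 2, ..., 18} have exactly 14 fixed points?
Choose the 14 fixed points C(18,14) = 3060, derange the rest: !4 = Σ_{j=0}^{4} (-1)^j·4!/j! = 24 - 24 + 12 - 4 + 1 = 9. Product = 3060 × 9 = 27540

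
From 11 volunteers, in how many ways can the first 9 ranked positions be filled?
P(11,9) = 11!/(11-9)! = 19958400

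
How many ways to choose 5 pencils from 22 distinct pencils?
C(22,5) = 22!/(5!×17!) = 26334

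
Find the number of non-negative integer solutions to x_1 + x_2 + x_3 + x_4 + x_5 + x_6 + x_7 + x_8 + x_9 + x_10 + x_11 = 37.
C(37+11-1, 11-1) = C(47, 10) = 5178066751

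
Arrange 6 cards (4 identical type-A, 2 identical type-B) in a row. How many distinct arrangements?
6! / (4! × 2!) = 15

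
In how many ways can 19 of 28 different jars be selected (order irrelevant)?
C(28,19) = 28!/(19!×9!) = 6906900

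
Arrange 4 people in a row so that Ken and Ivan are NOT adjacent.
Total - adjacent = 4! - (4-1)!×2 = 24 - 12 = 12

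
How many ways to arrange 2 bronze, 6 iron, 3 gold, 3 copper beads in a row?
14! / (2! × 6! × 3! × 3!) = 1681680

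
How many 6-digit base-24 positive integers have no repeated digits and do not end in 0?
Last digit: 23 nonzero choices. First digit: 22 (nonzero, ≠last). Middle 4: P(22,4) = 175560. Total = 88833360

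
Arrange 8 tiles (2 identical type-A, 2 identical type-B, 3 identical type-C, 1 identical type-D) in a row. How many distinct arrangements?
8! / (2! × 2! × 3! × 1!) = 1680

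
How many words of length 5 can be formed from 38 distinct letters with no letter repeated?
P(38,5) = 38!/(38-5)! = 60233040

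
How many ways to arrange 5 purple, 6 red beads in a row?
11! / (5! × 6!) = 462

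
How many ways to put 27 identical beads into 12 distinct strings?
C(27+12-1, 12-1) = C(38, 11) = 1203322288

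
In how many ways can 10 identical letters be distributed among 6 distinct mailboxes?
C(10+6-1, 6-1) = C(15, 5) = 3003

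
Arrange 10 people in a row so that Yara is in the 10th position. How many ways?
Fix one position: (10-1)! = 362880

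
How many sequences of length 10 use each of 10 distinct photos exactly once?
10! = 3628800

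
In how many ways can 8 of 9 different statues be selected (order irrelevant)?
C(9,8) = 9!/(8!×1!) = 9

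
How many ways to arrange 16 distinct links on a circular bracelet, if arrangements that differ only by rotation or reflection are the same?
(16-1)!/2 = 1307674368000/2 = 653837184000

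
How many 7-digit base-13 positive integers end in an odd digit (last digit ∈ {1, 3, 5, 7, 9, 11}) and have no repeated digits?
Last∈{1,3,5,7,9,11}. Last=0: 0. Last nonzero: 6×11×P(11,5) = 3659040. Total = 3659040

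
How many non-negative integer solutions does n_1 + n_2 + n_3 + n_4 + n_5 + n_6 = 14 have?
C(14+6-1, 6-1) = C(19, 5) = 11628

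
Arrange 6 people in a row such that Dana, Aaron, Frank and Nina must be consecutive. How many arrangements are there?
Treat the 4 as one block: (6-4+1)! × 4! = 6 × 24 = 144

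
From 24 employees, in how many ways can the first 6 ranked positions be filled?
P(24,6) = 24!/(24-6)! = 96909120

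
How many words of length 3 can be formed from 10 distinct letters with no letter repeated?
P(10,3) = 10!/(10-3)! = 720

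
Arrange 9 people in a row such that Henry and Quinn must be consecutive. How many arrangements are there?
Treat the 2 as one block: (9-2+1)! × 2! = 40320 × 2 = 80640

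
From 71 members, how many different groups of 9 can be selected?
C(71,9) = 71!/(9!×62!) = 74473879480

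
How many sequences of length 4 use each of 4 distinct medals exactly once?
4! = 24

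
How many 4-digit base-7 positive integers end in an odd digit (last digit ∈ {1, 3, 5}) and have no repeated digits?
Last∈{1,3,5}. Last=0: 0. Last nonzero: 3×5×P(5,2) = 300. Total = 300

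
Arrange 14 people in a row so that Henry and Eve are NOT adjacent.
Total - adjacent = 14! - (14-1)!×2 = 87178291200 - 12454041600 = 74724249600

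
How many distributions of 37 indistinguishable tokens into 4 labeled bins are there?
C(37+4-1, 4-1) = C(40, 3) = 9880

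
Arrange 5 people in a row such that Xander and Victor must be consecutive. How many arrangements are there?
Treat the 2 as one block: (5-2+1)! × 2! = 24 × 2 = 48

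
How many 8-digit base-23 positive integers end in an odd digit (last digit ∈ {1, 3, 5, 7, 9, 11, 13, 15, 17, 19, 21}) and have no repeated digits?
Last∈{1,3,5,7,9,11,13,15,17,19,21}. Last=0: 0. Last nonzero: 11×21×P(21,6) = 9025188480. Total = 9025188480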